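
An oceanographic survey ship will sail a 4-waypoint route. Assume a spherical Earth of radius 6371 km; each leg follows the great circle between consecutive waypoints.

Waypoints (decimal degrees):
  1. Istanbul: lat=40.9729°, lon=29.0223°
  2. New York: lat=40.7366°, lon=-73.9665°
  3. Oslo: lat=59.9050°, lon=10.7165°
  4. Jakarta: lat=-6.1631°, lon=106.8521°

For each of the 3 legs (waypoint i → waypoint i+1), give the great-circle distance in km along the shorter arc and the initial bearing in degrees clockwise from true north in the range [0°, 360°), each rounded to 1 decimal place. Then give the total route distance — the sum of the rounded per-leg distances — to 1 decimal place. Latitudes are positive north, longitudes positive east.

Leg 1: dist=8070.9 km, bearing=309.3°
Leg 2: dist=5909.2 km, bearing=38.6°
Leg 3: dist=10942.1 km, bearing=87.8°
Total: 24922.2 km

Leg 1: φ1=0.7151120, φ2=0.7109878, Δφ=-0.0041242, Δλ=-1.7974937 rad; a=sin²(Δφ/2)+cosφ1·cosφ2·sin²(Δλ/2)=0.3503420032; c=2·atan2(√a, √(1-a))=1.266820626; dist=6371·c=8070.914 ≈ 8070.9 km; running total=8070.9 km
Leg 1 bearing: y=sinΔλ·cosφ2=-0.73833068, x=cosφ1·sinφ2-sinφ1·cosφ2·cosΔλ=0.60438212; θ=atan2(y, x)=-50.6970° <0 so +360° → 309.3030° ≈ 309.3°
Leg 2: φ1=0.7109878, φ2=1.0455395, Δφ=0.3345517, Δλ=1.4779972 rad; a=sin²(Δφ/2)+cosφ1·cosφ2·sin²(Δλ/2)=0.2000902999; c=2·atan2(√a, √(1-a))=0.927520949; dist=6371·c=5909.236 ≈ 5909.2 km; running total=13980.1 km
Leg 2 bearing: y=sinΔλ·cosφ2=0.49927768, x=cosφ1·sinφ2-sinφ1·cosφ2·cosΔλ=0.62525073; θ=atan2(y, x)=38.6082° ≈ 38.6°
Leg 3: φ1=1.0455395, φ2=-0.1075664, Δφ=-1.1531059, Δλ=1.6778827 rad; a=sin²(Δφ/2)+cosφ1·cosφ2·sin²(Δλ/2)=0.5730855653; c=2·atan2(√a, √(1-a))=1.717493042; dist=6371·c=10942.148 ≈ 10942.1 km; running total=24922.2 km
Leg 3 bearing: y=sinΔλ·cosφ2=0.98852515, x=cosφ1·sinφ2-sinφ1·cosφ2·cosΔλ=0.03810559; θ=atan2(y, x)=87.7925° ≈ 87.8°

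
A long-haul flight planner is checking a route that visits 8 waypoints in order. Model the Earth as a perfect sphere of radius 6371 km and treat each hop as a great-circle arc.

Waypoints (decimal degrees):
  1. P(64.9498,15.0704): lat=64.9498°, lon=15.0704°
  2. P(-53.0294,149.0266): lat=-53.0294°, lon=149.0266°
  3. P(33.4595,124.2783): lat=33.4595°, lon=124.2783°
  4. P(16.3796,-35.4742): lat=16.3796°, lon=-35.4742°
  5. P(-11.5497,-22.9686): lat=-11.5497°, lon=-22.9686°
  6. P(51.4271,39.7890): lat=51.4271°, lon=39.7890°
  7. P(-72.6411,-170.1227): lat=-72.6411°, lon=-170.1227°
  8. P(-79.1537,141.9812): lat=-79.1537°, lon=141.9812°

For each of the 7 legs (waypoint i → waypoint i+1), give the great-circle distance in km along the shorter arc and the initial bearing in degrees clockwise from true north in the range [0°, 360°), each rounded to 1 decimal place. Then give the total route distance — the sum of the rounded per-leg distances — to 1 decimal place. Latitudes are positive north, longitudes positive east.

Leg 1: φ1=1.1335879, φ2=-0.9255376, Δφ=-2.0591255, Δλ=2.3379767 rad; a=sin²(Δφ/2)+cosφ1·cosφ2·sin²(Δλ/2)=0.9502712719; c=2·atan2(√a, √(1-a))=2.691812127; dist=6371·c=17149.535 ≈ 17149.5 km; running total=17149.5 km
Leg 1 bearing: y=sinΔλ·cosφ2=0.43293390, x=cosφ1·sinφ2-sinφ1·cosφ2·cosΔλ=0.03989196; θ=atan2(y, x)=84.7354° ≈ 84.7°
Leg 2: φ1=-0.9255376, φ2=0.5839784, Δφ=1.5095161, Δλ=-0.4319393 rad; a=sin²(Δφ/2)+cosφ1·cosφ2·sin²(Δλ/2)=0.4924199472; c=2·atan2(√a, √(1-a))=1.555635641; dist=6371·c=9910.955 ≈ 9911.0 km; running total=27060.5 km
Leg 2 bearing: y=sinΔλ·cosφ2=-0.34925519, x=cosφ1·sinφ2-sinφ1·cosφ2·cosΔλ=0.93690500; θ=atan2(y, x)=-20.4442° <0 so +360° → 339.5558° ≈ 339.6°
Leg 3: φ1=0.5839784, φ2=0.2858780, Δφ=-0.2981005, Δλ=-2.7882071 rad; a=sin²(Δφ/2)+cosφ1·cosφ2·sin²(Δλ/2)=0.7977378679; c=2·atan2(√a, √(1-a))=2.208654018; dist=6371·c=14071.335 ≈ 14071.3 km; running total=41131.8 km
Leg 3 bearing: y=sinΔλ·cosφ2=-0.33203043, x=cosφ1·sinφ2-sinφ1·cosφ2·cosΔλ=0.73154934; θ=atan2(y, x)=-24.4120° <0 so +360° → 335.5880° ≈ 335.6°
Leg 4: φ1=0.2858780, φ2=-0.2015803, Δφ=-0.4874582, Δλ=0.2182639 rad; a=sin²(Δφ/2)+cosφ1·cosφ2·sin²(Δλ/2)=0.0693875629; c=2·atan2(√a, √(1-a))=0.533121447; dist=6371·c=3396.517 ≈ 3396.5 km; running total=44528.3 km
Leg 4 bearing: y=sinΔλ·cosφ2=0.21215050, x=cosφ1·sinφ2-sinφ1·cosφ2·cosΔλ=-0.46182668; θ=atan2(y, x)=155.3272° ≈ 155.3°
Leg 5: φ1=-0.2015803, φ2=0.8975722, Δφ=1.0991525, Δλ=1.0953268 rad; a=sin²(Δφ/2)+cosφ1·cosφ2·sin²(Δλ/2)=0.4384486564; c=2·atan2(√a, √(1-a))=1.447380578; dist=6371·c=9221.262 ≈ 9221.3 km; running total=53749.6 km
Leg 5 bearing: y=sinΔλ·cosφ2=0.55434884, x=cosφ1·sinφ2-sinφ1·cosφ2·cosΔλ=0.82313006; θ=atan2(y, x)=33.9589° ≈ 34.0°
Leg 6: φ1=0.8975722, φ2=-1.2678264, Δφ=-2.1653986, Δλ=-3.6636503 rad; a=sin²(Δφ/2)+cosφ1·cosφ2·sin²(Δλ/2)=0.9537277673; c=2·atan2(√a, √(1-a))=2.707984101; dist=6371·c=17252.567 ≈ 17252.6 km; running total=71002.2 km
Leg 6 bearing: y=sinΔλ·cosφ2=0.14877973, x=cosφ1·sinφ2-sinφ1·cosφ2·cosΔλ=-0.39292372; θ=atan2(y, x)=159.2609° ≈ 159.3°
Leg 7: φ1=-1.2678264, φ2=-1.3814927, Δφ=-0.1136663, Δλ=5.4472407 rad; a=sin²(Δφ/2)+cosφ1·cosφ2·sin²(Δλ/2)=0.0124767639; c=2·atan2(√a, √(1-a))=0.223866048; dist=6371·c=1426.251 ≈ 1426.3 km; running total=72428.5 km
Leg 7 bearing: y=sinΔλ·cosφ2=-0.13961274, x=cosφ1·sinφ2-sinφ1·cosφ2·cosΔλ=-0.17260551; θ=atan2(y, x)=-141.0322° <0 so +360° → 218.9678° ≈ 219.0°

Leg 1: dist=17149.5 km, bearing=84.7°
Leg 2: dist=9911.0 km, bearing=339.6°
Leg 3: dist=14071.3 km, bearing=335.6°
Leg 4: dist=3396.5 km, bearing=155.3°
Leg 5: dist=9221.3 km, bearing=34.0°
Leg 6: dist=17252.6 km, bearing=159.3°
Leg 7: dist=1426.3 km, bearing=219.0°
Total: 72428.5 km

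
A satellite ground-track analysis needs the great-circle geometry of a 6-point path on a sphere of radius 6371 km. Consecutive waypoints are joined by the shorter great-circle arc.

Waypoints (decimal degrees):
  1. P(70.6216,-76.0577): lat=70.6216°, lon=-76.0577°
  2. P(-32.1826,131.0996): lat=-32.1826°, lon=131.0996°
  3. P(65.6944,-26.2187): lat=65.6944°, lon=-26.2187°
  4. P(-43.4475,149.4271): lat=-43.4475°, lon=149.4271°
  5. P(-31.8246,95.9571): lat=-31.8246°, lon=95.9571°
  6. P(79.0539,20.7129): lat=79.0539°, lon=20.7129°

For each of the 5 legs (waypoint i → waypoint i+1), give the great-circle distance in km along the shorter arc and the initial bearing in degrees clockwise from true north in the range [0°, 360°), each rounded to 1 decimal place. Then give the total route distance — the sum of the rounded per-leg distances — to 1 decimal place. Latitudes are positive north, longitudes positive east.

Leg 1: φ1=1.2325794, φ2=-0.5616923, Δφ=-1.7942718, Δλ=3.6155770 rad; a=sin²(Δφ/2)+cosφ1·cosφ2·sin²(Δλ/2)=0.8761556973; c=2·atan2(√a, √(1-a))=2.422359864; dist=6371·c=15432.855 ≈ 15432.9 km; running total=15432.9 km
Leg 1 bearing: y=sinΔλ·cosφ2=-0.38630599, x=cosφ1·sinφ2-sinφ1·cosφ2·cosΔλ=0.53366211; θ=atan2(y, x)=-35.8999° <0 so +360° → 324.1001° ≈ 324.1°
Leg 2: φ1=-0.5616923, φ2=1.1465836, Δφ=1.7082759, Δλ=-2.7457223 rad; a=sin²(Δφ/2)+cosφ1·cosφ2·sin²(Δλ/2)=0.9034151110; c=2·atan2(√a, √(1-a))=2.509563232; dist=6371·c=15988.427 ≈ 15988.4 km; running total=31421.3 km
Leg 2 bearing: y=sinΔλ·cosφ2=-0.15871896, x=cosφ1·sinφ2-sinφ1·cosφ2·cosΔλ=0.56906351; θ=atan2(y, x)=-15.5845° <0 so +360° → 344.4155° ≈ 344.4°
Leg 3: φ1=1.1465836, φ2=-0.7583019, Δφ=-1.9048855, Δλ=3.0655975 rad; a=sin²(Δφ/2)+cosφ1·cosφ2·sin²(Δλ/2)=0.9623492529; c=2·atan2(√a, √(1-a))=2.751039211; dist=6371·c=17526.871 ≈ 17526.9 km; running total=48948.2 km
Leg 3 bearing: y=sinΔλ·cosφ2=0.05511974, x=cosφ1·sinφ2-sinφ1·cosφ2·cosΔλ=0.37668885; θ=atan2(y, x)=8.3248° ≈ 8.3°
Leg 4: φ1=-0.7583019, φ2=-0.5554441, Δφ=0.2028579, Δλ=-0.9332276 rad; a=sin²(Δφ/2)+cosφ1·cosφ2·sin²(Δλ/2)=0.1350919902; c=2·atan2(√a, √(1-a))=0.752743532; dist=6371·c=4795.729 ≈ 4795.7 km; running total=53743.9 km
Leg 4 bearing: y=sinΔλ·cosφ2=-0.68274542, x=cosφ1·sinφ2-sinφ1·cosφ2·cosΔλ=-0.03503247; θ=atan2(y, x)=-92.9373° <0 so +360° → 267.0627° ≈ 267.1°
Leg 5: φ1=-0.5554441, φ2=1.3797508, Δφ=1.9351949, Δλ=-1.3132590 rad; a=sin²(Δφ/2)+cosφ1·cosφ2·sin²(Δλ/2)=0.7383168086; c=2·atan2(√a, √(1-a))=2.067617704; dist=6371·c=13172.792 ≈ 13172.8 km; running total=66916.7 km
Leg 5 bearing: y=sinΔλ·cosφ2=-0.18362307, x=cosφ1·sinφ2-sinφ1·cosφ2·cosΔλ=0.85971098; θ=atan2(y, x)=-12.0565° <0 so +360° → 347.9435° ≈ 347.9°

Leg 1: dist=15432.9 km, bearing=324.1°
Leg 2: dist=15988.4 km, bearing=344.4°
Leg 3: dist=17526.9 km, bearing=8.3°
Leg 4: dist=4795.7 km, bearing=267.1°
Leg 5: dist=13172.8 km, bearing=347.9°
Total: 66916.7 km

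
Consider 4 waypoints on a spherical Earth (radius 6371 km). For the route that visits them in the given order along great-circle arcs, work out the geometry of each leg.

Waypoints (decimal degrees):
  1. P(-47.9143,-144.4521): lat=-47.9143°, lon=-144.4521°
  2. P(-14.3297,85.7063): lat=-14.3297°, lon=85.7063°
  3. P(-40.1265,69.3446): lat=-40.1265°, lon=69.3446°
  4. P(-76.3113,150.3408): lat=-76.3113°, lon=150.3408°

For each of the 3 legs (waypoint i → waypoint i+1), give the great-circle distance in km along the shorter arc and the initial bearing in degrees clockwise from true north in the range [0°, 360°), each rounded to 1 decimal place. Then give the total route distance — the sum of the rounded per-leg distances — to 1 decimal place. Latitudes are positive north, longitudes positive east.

Leg 1: dist=11501.6 km, bearing=229.9°
Leg 2: dist=3280.4 km, bearing=205.9°
Leg 3: dist=5461.8 km, bearing=162.0°
Total: 20243.8 km

Leg 1: φ1=-0.8362623, φ2=-0.2501004, Δφ=0.5861618, Δλ=4.0170219 rad; a=sin²(Δφ/2)+cosφ1·cosφ2·sin²(Δλ/2)=0.6161803379; c=2·atan2(√a, √(1-a))=1.805300415; dist=6371·c=11501.569 ≈ 11501.6 km; running total=11501.6 km
Leg 1 bearing: y=sinΔλ·cosφ2=-0.74392986, x=cosφ1·sinφ2-sinφ1·cosφ2·cosΔλ=-0.62655956; θ=atan2(y, x)=-130.1051° <0 so +360° → 229.8949° ≈ 229.9°
Leg 2: φ1=-0.2501004, φ2=-0.7003395, Δφ=-0.4502391, Δλ=-0.2855655 rad; a=sin²(Δφ/2)+cosφ1·cosφ2·sin²(Δλ/2)=0.0648294278; c=2·atan2(√a, √(1-a))=0.514901679; dist=6371·c=3280.439 ≈ 3280.4 km; running total=14782.0 km
Leg 2 bearing: y=sinΔλ·cosφ2=-0.21539451, x=cosφ1·sinφ2-sinφ1·cosφ2·cosΔλ=-0.44284478; θ=atan2(y, x)=-154.0623° <0 so +360° → 205.9377° ≈ 205.9°
Leg 3: φ1=-0.7003395, φ2=-1.3318834, Δφ=-0.6315439, Δλ=1.4136504 rad; a=sin²(Δφ/2)+cosφ1·cosφ2·sin²(Δλ/2)=0.1727552742; c=2·atan2(√a, √(1-a))=0.857289169; dist=6371·c=5461.789 ≈ 5461.8 km; running total=20243.8 km
Leg 3 bearing: y=sinΔλ·cosφ2=0.23373056, x=cosφ1·sinφ2-sinφ1·cosφ2·cosΔλ=-0.71903656; θ=atan2(y, x)=161.9927° ≈ 162.0°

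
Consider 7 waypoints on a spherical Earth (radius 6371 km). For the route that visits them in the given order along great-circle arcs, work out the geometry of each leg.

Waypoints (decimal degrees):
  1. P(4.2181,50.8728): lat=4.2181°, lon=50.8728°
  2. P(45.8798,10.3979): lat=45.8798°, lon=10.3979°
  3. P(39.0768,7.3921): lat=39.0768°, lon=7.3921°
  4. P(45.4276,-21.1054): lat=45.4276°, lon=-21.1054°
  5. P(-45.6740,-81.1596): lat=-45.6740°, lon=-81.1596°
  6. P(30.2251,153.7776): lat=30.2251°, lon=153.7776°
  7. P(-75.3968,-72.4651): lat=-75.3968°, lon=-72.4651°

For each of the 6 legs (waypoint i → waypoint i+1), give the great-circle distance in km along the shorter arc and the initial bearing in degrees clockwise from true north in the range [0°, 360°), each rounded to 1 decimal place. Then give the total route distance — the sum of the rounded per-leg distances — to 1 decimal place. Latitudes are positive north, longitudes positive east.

Leg 1: dist=6058.3 km, bearing=326.3°
Leg 2: dist=795.4 km, bearing=199.1°
Leg 3: dist=2434.9 km, bearing=296.1°
Leg 4: dist=11715.1 km, bearing=218.9°
Leg 5: dist=15010.0 km, bearing=269.7°
Leg 6: dist=14414.0 km, bearing=166.3°
Total: 50427.7 km

Leg 1: φ1=0.0736197, φ2=0.8007536, Δφ=0.7271338, Δλ=-0.7064203 rad; a=sin²(Δφ/2)+cosφ1·cosφ2·sin²(Δλ/2)=0.2095326127; c=2·atan2(√a, √(1-a))=0.950919664; dist=6371·c=6058.309 ≈ 6058.3 km; running total=6058.3 km
Leg 1 bearing: y=sinΔλ·cosφ2=-0.45189166, x=cosφ1·sinφ2-sinφ1·cosφ2·cosΔλ=0.67698502; θ=atan2(y, x)=-33.7234° <0 so +360° → 326.2766° ≈ 326.3°
Leg 2: φ1=0.8007536, φ2=0.6820188, Δφ=-0.1187347, Δλ=-0.0524611 rad; a=sin²(Δφ/2)+cosφ1·cosφ2·sin²(Δλ/2)=0.0038921030; c=2·atan2(√a, √(1-a))=0.124854523; dist=6371·c=795.448 ≈ 795.4 km; running total=6853.7 km
Leg 2 bearing: y=sinΔλ·cosφ2=-0.04070697, x=cosφ1·sinφ2-sinφ1·cosφ2·cosΔλ=-0.11768925; θ=atan2(y, x)=-160.9203° <0 so +360° → 199.0797° ≈ 199.1°
Leg 3: φ1=0.6820188, φ2=0.7928612, Δφ=0.1108424, Δλ=-0.4973752 rad; a=sin²(Δφ/2)+cosφ1·cosφ2·sin²(Δλ/2)=0.0360738986; c=2·atan2(√a, √(1-a))=0.382184344; dist=6371·c=2434.896 ≈ 2434.9 km; running total=9288.6 km
Leg 3 bearing: y=sinΔλ·cosφ2=-0.33484787, x=cosφ1·sinφ2-sinφ1·cosφ2·cosΔλ=0.16421691; θ=atan2(y, x)=-63.8756° <0 so +360° → 296.1244° ≈ 296.1°
Leg 4: φ1=0.7928612, φ2=-0.7971617, Δφ=-1.5900229, Δλ=-1.0481435 rad; a=sin²(Δφ/2)+cosφ1·cosφ2·sin²(Δλ/2)=0.6324092787; c=2·atan2(√a, √(1-a))=1.838812084; dist=6371·c=11715.072 ≈ 11715.1 km; running total=21003.7 km
Leg 4 bearing: y=sinΔλ·cosφ2=-0.60545680, x=cosφ1·sinφ2-sinφ1·cosφ2·cosΔλ=-0.75052861; θ=atan2(y, x)=-141.1066° <0 so +360° → 218.8934° ≈ 218.9°
Leg 5: φ1=-0.7971617, φ2=0.5275275, Δφ=1.3246892, Δλ=4.1004277 rad; a=sin²(Δφ/2)+cosφ1·cosφ2·sin²(Δλ/2)=0.8534786677; c=2·atan2(√a, √(1-a))=2.355983164; dist=6371·c=15009.969 ≈ 15010.0 km; running total=36013.7 km
Leg 5 bearing: y=sinΔλ·cosφ2=-0.70724826, x=cosφ1·sinφ2-sinφ1·cosφ2·cosΔλ=-0.00335118; θ=atan2(y, x)=-90.2715° <0 so +360° → 269.7285° ≈ 269.7°
Leg 6: φ1=0.5275275, φ2=-1.3159224, Δφ=-1.8434499, Δλ=-3.9486800 rad; a=sin²(Δφ/2)+cosφ1·cosφ2·sin²(Δλ/2)=0.8189006425; c=2·atan2(√a, √(1-a))=2.262436477; dist=6371·c=14413.983 ≈ 14414.0 km; running total=50427.7 km
Leg 6 bearing: y=sinΔλ·cosφ2=0.18210265, x=cosφ1·sinφ2-sinφ1·cosφ2·cosΔλ=-0.74836365; θ=atan2(y, x)=166.3238° ≈ 166.3°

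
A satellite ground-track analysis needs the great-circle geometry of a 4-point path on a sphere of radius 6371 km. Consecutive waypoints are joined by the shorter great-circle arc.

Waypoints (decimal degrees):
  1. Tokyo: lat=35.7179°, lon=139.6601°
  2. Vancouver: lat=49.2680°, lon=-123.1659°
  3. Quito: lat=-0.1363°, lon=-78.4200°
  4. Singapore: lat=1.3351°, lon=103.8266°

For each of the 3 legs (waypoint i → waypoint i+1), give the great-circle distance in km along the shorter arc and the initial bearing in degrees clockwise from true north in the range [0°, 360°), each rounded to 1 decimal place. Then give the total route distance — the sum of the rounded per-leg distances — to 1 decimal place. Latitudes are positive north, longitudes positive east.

Leg 1: φ1=0.6233950, φ2=0.8598888, Δφ=0.2364939, Δλ=-4.5871791 rad; a=sin²(Δφ/2)+cosφ1·cosφ2·sin²(Δλ/2)=0.3118893269; c=2·atan2(√a, √(1-a))=1.185081710; dist=6371·c=7550.156 ≈ 7550.2 km; running total=7550.2 km
Leg 1 bearing: y=sinΔλ·cosφ2=0.64741344, x=cosφ1·sinφ2-sinφ1·cosφ2·cosΔλ=0.66280716; θ=atan2(y, x)=44.3269° ≈ 44.3°
Leg 2: φ1=0.8598888, φ2=-0.0023789, Δφ=-0.8622677, Δλ=0.7809633 rad; a=sin²(Δφ/2)+cosφ1·cosφ2·sin²(Δλ/2)=0.2691798495; c=2·atan2(√a, √(1-a))=1.090952888; dist=6371·c=6950.461 ≈ 6950.5 km; running total=14500.7 km
Leg 2 bearing: y=sinΔλ·cosφ2=0.70396191, x=cosφ1·sinφ2-sinφ1·cosφ2·cosΔλ=-0.53974611; θ=atan2(y, x)=127.4783° ≈ 127.5°
Leg 3: φ1=-0.0023789, φ2=0.0233019, Δφ=0.0256808, Δλ=3.1808032 rad; a=sin²(Δφ/2)+cosφ1·cosφ2·sin²(Δλ/2)=0.9995063485; c=2·atan2(√a, √(1-a))=3.097152456; dist=6371·c=19731.958 ≈ 19732.0 km; running total=34232.7 km
Leg 3 bearing: y=sinΔλ·cosφ2=-0.03918988, x=cosφ1·sinφ2-sinφ1·cosφ2·cosΔλ=0.02092331; θ=atan2(y, x)=-61.9024° <0 so +360° → 298.0976° ≈ 298.1°

Leg 1: dist=7550.2 km, bearing=44.3°
Leg 2: dist=6950.5 km, bearing=127.5°
Leg 3: dist=19732.0 km, bearing=298.1°
Total: 34232.7 km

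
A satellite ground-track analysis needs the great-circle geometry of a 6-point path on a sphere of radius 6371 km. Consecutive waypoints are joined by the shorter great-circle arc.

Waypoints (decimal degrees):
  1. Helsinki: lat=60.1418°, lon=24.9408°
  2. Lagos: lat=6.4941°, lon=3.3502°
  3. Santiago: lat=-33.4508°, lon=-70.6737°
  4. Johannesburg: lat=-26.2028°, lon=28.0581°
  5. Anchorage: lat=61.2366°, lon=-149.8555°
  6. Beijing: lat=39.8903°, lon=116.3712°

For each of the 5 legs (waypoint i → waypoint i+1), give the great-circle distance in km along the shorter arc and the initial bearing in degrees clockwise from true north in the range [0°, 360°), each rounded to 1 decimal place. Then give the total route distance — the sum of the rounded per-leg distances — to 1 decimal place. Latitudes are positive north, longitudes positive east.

Leg 1: φ1=1.0496724, φ2=0.1133434, Δφ=-0.9363290, Δλ=-0.3768271 rad; a=sin²(Δφ/2)+cosφ1·cosφ2·sin²(Δλ/2)=0.2209791767; c=2·atan2(√a, √(1-a))=0.978772398; dist=6371·c=6235.759 ≈ 6235.8 km; running total=6235.8 km
Leg 1 bearing: y=sinΔλ·cosφ2=-0.36561092, x=cosφ1·sinφ2-sinφ1·cosφ2·cosΔλ=-0.74492830; θ=atan2(y, x)=-153.8582° <0 so +360° → 206.1418° ≈ 206.1°
Leg 2: φ1=0.1133434, φ2=-0.5838266, Δφ=-0.6971700, Δλ=-1.2919608 rad; a=sin²(Δφ/2)+cosφ1·cosφ2·sin²(Δλ/2)=0.4170855115; c=2·atan2(√a, √(1-a))=1.404197759; dist=6371·c=8946.144 ≈ 8946.1 km; running total=15181.9 km
Leg 2 bearing: y=sinΔλ·cosφ2=-0.80213366, x=cosφ1·sinφ2-sinφ1·cosφ2·cosΔλ=-0.57365699; θ=atan2(y, x)=-125.5710° <0 so +360° → 234.4290° ≈ 234.4°
Leg 3: φ1=-0.5838266, φ2=-0.4573251, Δφ=0.1265015, Δλ=1.7231950 rad; a=sin²(Δφ/2)+cosφ1·cosφ2·sin²(Δλ/2)=0.4351279625; c=2·atan2(√a, √(1-a))=1.440685458; dist=6371·c=9178.607 ≈ 9178.6 km; running total=24360.5 km
Leg 3 bearing: y=sinΔλ·cosφ2=0.88683762, x=cosφ1·sinφ2-sinφ1·cosφ2·cosΔλ=-0.44349240; θ=atan2(y, x)=116.5689° ≈ 116.6°
Leg 4: φ1=-0.4573251, φ2=1.0687803, Δφ=1.5261054, Δλ=-3.1051781 rad; a=sin²(Δφ/2)+cosφ1·cosφ2·sin²(Δλ/2)=0.9092636587; c=2·atan2(√a, √(1-a))=2.529639083; dist=6371·c=16116.331 ≈ 16116.3 km; running total=40476.8 km
Leg 4 bearing: y=sinΔλ·cosφ2=-0.01751858, x=cosφ1·sinφ2-sinφ1·cosφ2·cosΔλ=0.57420043; θ=atan2(y, x)=-1.7475° <0 so +360° → 358.2525° ≈ 358.3°
Leg 5: φ1=1.0687803, φ2=0.6962171, Δφ=-0.3725632, Δλ=4.6465325 rad; a=sin²(Δφ/2)+cosφ1·cosφ2·sin²(Δλ/2)=0.2310535579; c=2·atan2(√a, √(1-a))=1.002860721; dist=6371·c=6389.226 ≈ 6389.2 km; running total=46866.0 km
Leg 5 bearing: y=sinΔλ·cosφ2=-0.76561047, x=cosφ1·sinφ2-sinφ1·cosφ2·cosΔλ=0.35286236; θ=atan2(y, x)=-65.2555° <0 so +360° → 294.7445° ≈ 294.7°

Leg 1: dist=6235.8 km, bearing=206.1°
Leg 2: dist=8946.1 km, bearing=234.4°
Leg 3: dist=9178.6 km, bearing=116.6°
Leg 4: dist=16116.3 km, bearing=358.3°
Leg 5: dist=6389.2 km, bearing=294.7°
Total: 46866.0 km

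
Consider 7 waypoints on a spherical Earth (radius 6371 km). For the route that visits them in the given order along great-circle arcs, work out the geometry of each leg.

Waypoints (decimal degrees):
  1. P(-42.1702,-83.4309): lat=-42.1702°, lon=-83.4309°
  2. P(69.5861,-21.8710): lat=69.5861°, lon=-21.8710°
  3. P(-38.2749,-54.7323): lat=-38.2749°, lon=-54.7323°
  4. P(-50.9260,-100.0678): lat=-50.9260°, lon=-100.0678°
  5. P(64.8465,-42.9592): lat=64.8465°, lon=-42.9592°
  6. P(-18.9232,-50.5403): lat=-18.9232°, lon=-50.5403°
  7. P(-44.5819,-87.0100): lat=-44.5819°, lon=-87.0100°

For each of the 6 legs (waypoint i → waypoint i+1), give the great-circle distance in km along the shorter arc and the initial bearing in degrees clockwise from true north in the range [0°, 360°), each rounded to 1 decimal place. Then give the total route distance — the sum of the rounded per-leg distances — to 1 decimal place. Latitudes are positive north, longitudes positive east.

Leg 1: φ1=-0.7360088, φ2=1.2145066, Δφ=1.9505154, Δλ=1.0744229 rad; a=sin²(Δφ/2)+cosφ1·cosφ2·sin²(Δλ/2)=0.7530294721; c=2·atan2(√a, √(1-a))=2.101405613; dist=6371·c=13388.055 ≈ 13388.1 km; running total=13388.1 km
Leg 1 bearing: y=sinΔλ·cosφ2=0.30670473, x=cosφ1·sinφ2-sinφ1·cosφ2·cosΔλ=0.80612440; θ=atan2(y, x)=20.8302° ≈ 20.8°
Leg 2: φ1=1.2145066, φ2=-0.6680230, Δφ=-1.8825296, Δλ=-0.5735379 rad; a=sin²(Δφ/2)+cosφ1·cosφ2·sin²(Δλ/2)=0.6752621868; c=2·atan2(√a, √(1-a))=1.928927269; dist=6371·c=12289.196 ≈ 12289.2 km; running total=25677.3 km
Leg 2 bearing: y=sinΔλ·cosφ2=-0.42597260, x=cosφ1·sinφ2-sinφ1·cosφ2·cosΔλ=-0.83407434; θ=atan2(y, x)=-152.9460° <0 so +360° → 207.0540° ≈ 207.1°
Leg 3: φ1=-0.6680230, φ2=-0.8888264, Δφ=-0.2208033, Δλ=-0.7912537 rad; a=sin²(Δφ/2)+cosφ1·cosφ2·sin²(Δλ/2)=0.0856333019; c=2·atan2(√a, √(1-a))=0.593955683; dist=6371·c=3784.092 ≈ 3784.1 km; running total=29461.4 km
Leg 3 bearing: y=sinΔλ·cosφ2=-0.44830829, x=cosφ1·sinφ2-sinφ1·cosφ2·cosΔλ=-0.33499348; θ=atan2(y, x)=-126.7685° <0 so +360° → 233.2315° ≈ 233.2°
Leg 4: φ1=-0.8888264, φ2=1.1317849, Δφ=2.0206113, Δλ=0.9967331 rad; a=sin²(Δφ/2)+cosφ1·cosφ2·sin²(Δλ/2)=0.7786117311; c=2·atan2(√a, √(1-a))=2.161834595; dist=6371·c=13773.048 ≈ 13773.0 km; running total=43234.4 km
Leg 4 bearing: y=sinΔλ·cosφ2=0.35691072, x=cosφ1·sinφ2-sinφ1·cosφ2·cosΔλ=0.74974446; θ=atan2(y, x)=25.4565° ≈ 25.5°
Leg 5: φ1=1.1317849, φ2=-0.3302721, Δφ=-1.4620571, Δλ=-0.1323152 rad; a=sin²(Δφ/2)+cosφ1·cosφ2·sin²(Δλ/2)=0.4474946957; c=2·atan2(√a, √(1-a))=1.465591758; dist=6371·c=9337.285 ≈ 9337.3 km; running total=52571.7 km
Leg 5 bearing: y=sinΔλ·cosφ2=-0.12479917, x=cosφ1·sinφ2-sinφ1·cosφ2·cosΔλ=-0.98660931; θ=atan2(y, x)=-172.7908° <0 so +360° → 187.2092° ≈ 187.2°
Leg 6: φ1=-0.3302721, φ2=-0.7781009, Δφ=-0.4478288, Δλ=-0.6365163 rad; a=sin²(Δφ/2)+cosφ1·cosφ2·sin²(Δλ/2)=0.1152754693; c=2·atan2(√a, √(1-a))=0.692818206; dist=6371·c=4413.945 ≈ 4413.9 km; running total=56985.6 km
Leg 6 bearing: y=sinΔλ·cosφ2=-0.42335839, x=cosφ1·sinφ2-sinφ1·cosφ2·cosΔλ=-0.47824242; θ=atan2(y, x)=-138.4835° <0 so +360° → 221.5165° ≈ 221.5°

Leg 1: dist=13388.1 km, bearing=20.8°
Leg 2: dist=12289.2 km, bearing=207.1°
Leg 3: dist=3784.1 km, bearing=233.2°
Leg 4: dist=13773.0 km, bearing=25.5°
Leg 5: dist=9337.3 km, bearing=187.2°
Leg 6: dist=4413.9 km, bearing=221.5°
Total: 56985.6 km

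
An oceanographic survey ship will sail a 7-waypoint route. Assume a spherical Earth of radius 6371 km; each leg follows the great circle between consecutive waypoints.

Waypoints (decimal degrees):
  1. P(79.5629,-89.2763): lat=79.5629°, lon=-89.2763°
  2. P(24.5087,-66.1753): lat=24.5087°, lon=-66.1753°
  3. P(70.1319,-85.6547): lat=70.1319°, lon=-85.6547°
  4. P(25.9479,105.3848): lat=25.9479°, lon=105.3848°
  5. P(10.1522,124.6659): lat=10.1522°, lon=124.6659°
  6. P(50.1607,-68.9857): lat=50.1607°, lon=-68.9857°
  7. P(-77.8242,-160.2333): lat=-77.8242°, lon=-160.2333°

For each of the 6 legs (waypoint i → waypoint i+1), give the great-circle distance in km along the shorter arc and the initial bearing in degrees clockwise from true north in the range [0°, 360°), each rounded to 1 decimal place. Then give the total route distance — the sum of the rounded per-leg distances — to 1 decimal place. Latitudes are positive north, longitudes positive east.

Leg 1: φ1=1.3886346, φ2=0.4277575, Δφ=-0.9608771, Δλ=0.4031885 rad; a=sin²(Δφ/2)+cosφ1·cosφ2·sin²(Δλ/2)=0.2202079730; c=2·atan2(√a, √(1-a))=0.976912493; dist=6371·c=6223.909 ≈ 6223.9 km; running total=6223.9 km
Leg 1 bearing: y=sinΔλ·cosφ2=0.35700148, x=cosφ1·sinφ2-sinφ1·cosφ2·cosΔλ=-0.74794093; θ=atan2(y, x)=154.4843° ≈ 154.5°
Leg 2: φ1=0.4277575, φ2=1.2240326, Δφ=0.7962751, Δλ=-0.3399797 rad; a=sin²(Δφ/2)+cosφ1·cosφ2·sin²(Δλ/2)=0.1591630735; c=2·atan2(√a, √(1-a))=0.820748364; dist=6371·c=5228.988 ≈ 5229.0 km; running total=11452.9 km
Leg 2 bearing: y=sinΔλ·cosφ2=-0.11333107, x=cosφ1·sinφ2-sinφ1·cosφ2·cosΔλ=0.72282559; θ=atan2(y, x)=-8.9108° <0 so +360° → 351.0892° ≈ 351.1°
Leg 3: φ1=1.2240326, φ2=0.4528763, Δφ=-0.7711563, Δλ=3.3342683 rad; a=sin²(Δφ/2)+cosφ1·cosφ2·sin²(Δλ/2)=0.4442157839; c=2·atan2(√a, √(1-a))=1.458995130; dist=6371·c=9295.258 ≈ 9295.3 km; running total=20748.2 km
Leg 3 bearing: y=sinΔλ·cosφ2=-0.17218246, x=cosφ1·sinφ2-sinφ1·cosφ2·cosΔλ=0.97872656; θ=atan2(y, x)=-9.9777° <0 so +360° → 350.0223° ≈ 350.0°
Leg 4: φ1=0.4528763, φ2=0.1771893, Δφ=-0.2756870, Δλ=0.3365187 rad; a=sin²(Δφ/2)+cosφ1·cosφ2·sin²(Δλ/2)=0.0437038321; c=2·atan2(√a, √(1-a))=0.421216227; dist=6371·c=2683.569 ≈ 2683.6 km; running total=23431.8 km
Leg 4 bearing: y=sinΔλ·cosφ2=0.32503306, x=cosφ1·sinφ2-sinφ1·cosφ2·cosΔλ=-0.24804988; θ=atan2(y, x)=127.3492° ≈ 127.3°
Leg 5: φ1=0.1771893, φ2=0.8754694, Δφ=0.6982801, Δλ=-3.3798580 rad; a=sin²(Δφ/2)+cosφ1·cosφ2·sin²(Δλ/2)=0.7387238662; c=2·atan2(√a, √(1-a))=2.068544012; dist=6371·c=13178.694 ≈ 13178.7 km; running total=36610.5 km
Leg 5 bearing: y=sinΔλ·cosφ2=0.15120134, x=cosφ1·sinφ2-sinφ1·cosφ2·cosΔλ=0.86555290; θ=atan2(y, x)=9.9089° ≈ 9.9°
Leg 6: φ1=0.8754694, φ2=-1.3582885, Δφ=-2.2337579, Δλ=-1.5925711 rad; a=sin²(Δφ/2)+cosφ1·cosφ2·sin²(Δλ/2)=0.8767567988; c=2·atan2(√a, √(1-a))=2.424186587; dist=6371·c=15444.493 ≈ 15444.5 km; running total=52055.0 km
Leg 6 bearing: y=sinΔλ·cosφ2=-0.21086195, x=cosφ1·sinφ2-sinφ1·cosφ2·cosΔλ=-0.62269936; θ=atan2(y, x)=-161.2926° <0 so +360° → 198.7074° ≈ 198.7°

Leg 1: dist=6223.9 km, bearing=154.5°
Leg 2: dist=5229.0 km, bearing=351.1°
Leg 3: dist=9295.3 km, bearing=350.0°
Leg 4: dist=2683.6 km, bearing=127.3°
Leg 5: dist=13178.7 km, bearing=9.9°
Leg 6: dist=15444.5 km, bearing=198.7°
Total: 52055.0 km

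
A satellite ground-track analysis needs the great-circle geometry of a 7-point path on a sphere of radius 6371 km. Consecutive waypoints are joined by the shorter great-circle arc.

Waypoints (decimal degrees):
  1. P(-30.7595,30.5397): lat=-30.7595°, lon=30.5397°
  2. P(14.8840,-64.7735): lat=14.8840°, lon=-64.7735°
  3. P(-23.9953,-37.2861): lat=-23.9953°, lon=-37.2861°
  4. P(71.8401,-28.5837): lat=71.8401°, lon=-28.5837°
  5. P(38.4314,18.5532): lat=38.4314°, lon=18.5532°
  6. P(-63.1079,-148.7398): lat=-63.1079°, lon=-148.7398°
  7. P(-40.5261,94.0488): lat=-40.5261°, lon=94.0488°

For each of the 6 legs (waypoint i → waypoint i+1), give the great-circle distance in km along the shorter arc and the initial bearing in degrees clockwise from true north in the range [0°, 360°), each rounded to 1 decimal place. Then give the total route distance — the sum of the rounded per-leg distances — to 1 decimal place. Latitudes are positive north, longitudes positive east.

Leg 1: φ1=-0.5368546, φ2=0.2597748, Δφ=0.7966294, Δλ=-1.6635292 rad; a=sin²(Δφ/2)+cosφ1·cosφ2·sin²(Δλ/2)=0.6041360760; c=2·atan2(√a, √(1-a))=1.780604366; dist=6371·c=11344.230 ≈ 11344.2 km; running total=11344.2 km
Leg 1 bearing: y=sinΔλ·cosφ2=-0.96229540, x=cosφ1·sinφ2-sinφ1·cosφ2·cosΔλ=0.17495793; θ=atan2(y, x)=-79.6954° <0 so +360° → 280.3046° ≈ 280.3°
Leg 2: φ1=0.2597748, φ2=-0.4187970, Δφ=-0.6785718, Δλ=0.4797456 rad; a=sin²(Δφ/2)+cosφ1·cosφ2·sin²(Δλ/2)=0.1606007490; c=2·atan2(√a, √(1-a))=0.824671127; dist=6371·c=5253.980 ≈ 5254.0 km; running total=16598.2 km
Leg 2 bearing: y=sinΔλ·cosφ2=0.42166554, x=cosφ1·sinφ2-sinφ1·cosφ2·cosΔλ=-0.60119113; θ=atan2(y, x)=144.9548° ≈ 145.0°
Leg 3: φ1=-0.4187970, φ2=1.2538463, Δφ=1.6726433, Δλ=0.1518855 rad; a=sin²(Δφ/2)+cosφ1·cosφ2·sin²(Δλ/2)=0.5524744800; c=2·atan2(√a, √(1-a))=1.675938904; dist=6371·c=10677.407 ≈ 10677.4 km; running total=27275.6 km
Leg 3 bearing: y=sinΔλ·cosφ2=0.04715636, x=cosφ1·sinφ2-sinφ1·cosφ2·cosΔλ=0.99335894; θ=atan2(y, x)=2.7179° ≈ 2.7°
Leg 4: φ1=1.2538463, φ2=0.6707545, Δφ=-0.5830918, Δλ=0.8226941 rad; a=sin²(Δφ/2)+cosφ1·cosφ2·sin²(Δλ/2)=0.1216510908; c=2·atan2(√a, √(1-a))=0.712549109; dist=6371·c=4539.650 ≈ 4539.7 km; running total=31815.3 km
Leg 4 bearing: y=sinΔλ·cosφ2=0.57418293, x=cosφ1·sinφ2-sinφ1·cosφ2·cosΔλ=-0.31260578; θ=atan2(y, x)=118.5655° ≈ 118.6°
Leg 5: φ1=0.6707545, φ2=-1.1014406, Δφ=-1.7721951, Δλ=-2.9198137 rad; a=sin²(Δφ/2)+cosφ1·cosφ2·sin²(Δλ/2)=0.9500006886; c=2·atan2(√a, √(1-a))=2.690569001; dist=6371·c=17141.615 ≈ 17141.6 km; running total=48956.9 km
Leg 5 bearing: y=sinΔλ·cosφ2=-0.09949293, x=cosφ1·sinφ2-sinφ1·cosφ2·cosΔλ=-0.42438035; θ=atan2(y, x)=-166.8057° <0 so +360° → 193.1943° ≈ 193.2°
Leg 6: φ1=-1.1014406, φ2=-0.7073139, Δφ=0.3941268, Δλ=4.2374605 rad; a=sin²(Δφ/2)+cosφ1·cosφ2·sin²(Δλ/2)=0.2888443122; c=2·atan2(√a, √(1-a))=1.134802598; dist=6371·c=7229.827 ≈ 7229.8 km; running total=56186.7 km
Leg 6 bearing: y=sinΔλ·cosφ2=-0.67598517, x=cosφ1·sinφ2-sinφ1·cosφ2·cosΔλ=-0.60390160; θ=atan2(y, x)=-131.7765° <0 so +360° → 228.2235° ≈ 228.2°

Leg 1: dist=11344.2 km, bearing=280.3°
Leg 2: dist=5254.0 km, bearing=145.0°
Leg 3: dist=10677.4 km, bearing=2.7°
Leg 4: dist=4539.7 km, bearing=118.6°
Leg 5: dist=17141.6 km, bearing=193.2°
Leg 6: dist=7229.8 km, bearing=228.2°
Total: 56186.7 km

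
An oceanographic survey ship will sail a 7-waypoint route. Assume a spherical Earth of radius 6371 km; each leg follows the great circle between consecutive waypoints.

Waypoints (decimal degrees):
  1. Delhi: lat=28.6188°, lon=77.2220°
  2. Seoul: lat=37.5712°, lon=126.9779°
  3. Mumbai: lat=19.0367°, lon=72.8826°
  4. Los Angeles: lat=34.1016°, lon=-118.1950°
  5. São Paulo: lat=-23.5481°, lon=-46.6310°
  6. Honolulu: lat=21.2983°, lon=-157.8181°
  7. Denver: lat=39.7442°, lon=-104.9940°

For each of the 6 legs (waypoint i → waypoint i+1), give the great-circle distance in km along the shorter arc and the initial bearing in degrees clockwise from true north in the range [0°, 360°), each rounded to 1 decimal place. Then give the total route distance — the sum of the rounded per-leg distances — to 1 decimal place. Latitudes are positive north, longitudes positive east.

Leg 1: φ1=0.4994923, φ2=0.6557411, Δφ=0.1562489, Δλ=0.8684043 rad; a=sin²(Δφ/2)+cosφ1·cosφ2·sin²(Δλ/2)=0.1292250117; c=2·atan2(√a, √(1-a))=0.735418606; dist=6371·c=4685.352 ≈ 4685.4 km; running total=4685.4 km
Leg 1 bearing: y=sinΔλ·cosφ2=0.60498791, x=cosφ1·sinφ2-sinφ1·cosφ2·cosΔλ=0.28998837; θ=atan2(y, x)=64.3902° ≈ 64.4°
Leg 2: φ1=0.6557411, φ2=0.3322531, Δφ=-0.3234881, Δλ=-0.9441411 rad; a=sin²(Δφ/2)+cosφ1·cosφ2·sin²(Δλ/2)=0.1808639506; c=2·atan2(√a, √(1-a))=0.878544735; dist=6371·c=5597.209 ≈ 5597.2 km; running total=10282.6 km
Leg 2 bearing: y=sinΔλ·cosφ2=-0.76569486, x=cosφ1·sinφ2-sinφ1·cosφ2·cosΔλ=-0.07949908; θ=atan2(y, x)=-95.9276° <0 so +360° → 264.0724° ≈ 264.1°
Leg 3: φ1=0.3322531, φ2=0.5951852, Δφ=0.2629321, Δλ=-3.3349332 rad; a=sin²(Δφ/2)+cosφ1·cosφ2·sin²(Δλ/2)=0.7926505294; c=2·atan2(√a, √(1-a))=2.196047638; dist=6371·c=13991.020 ≈ 13991.0 km; running total=24273.6 km
Leg 3 bearing: y=sinΔλ·cosφ2=0.15909911, x=cosφ1·sinφ2-sinφ1·cosφ2·cosΔλ=0.79505355; θ=atan2(y, x)=11.3161° ≈ 11.3°
Leg 4: φ1=0.5951852, φ2=-0.4109919, Δφ=-1.0061771, Δλ=1.2490274 rad; a=sin²(Δφ/2)+cosφ1·cosφ2·sin²(Δλ/2)=0.4919683732; c=2·atan2(√a, √(1-a))=1.554732382; dist=6371·c=9905.200 ≈ 9905.2 km; running total=34178.8 km
Leg 4 bearing: y=sinΔλ·cosφ2=0.86967638, x=cosφ1·sinφ2-sinφ1·cosφ2·cosΔλ=-0.49336089; θ=atan2(y, x)=119.5659° ≈ 119.6°
Leg 5: φ1=-0.4109919, φ2=0.3717255, Δφ=0.7827173, Δλ=-1.9405810 rad; a=sin²(Δφ/2)+cosφ1·cosφ2·sin²(Δλ/2)=0.7269020768; c=2·atan2(√a, √(1-a))=2.041826095; dist=6371·c=13008.474 ≈ 13008.5 km; running total=47187.3 km
Leg 5 bearing: y=sinΔλ·cosφ2=-0.86872379, x=cosφ1·sinφ2-sinφ1·cosφ2·cosΔλ=0.19844587; θ=atan2(y, x)=-77.1325° <0 so +360° → 282.8675° ≈ 282.9°
Leg 6: φ1=0.3717255, φ2=0.6936671, Δφ=0.3219417, Δλ=0.9219545 rad; a=sin²(Δφ/2)+cosφ1·cosφ2·sin²(Δλ/2)=0.1674395820; c=2·atan2(√a, √(1-a))=0.843140701; dist=6371·c=5371.649 ≈ 5371.6 km; running total=52558.9 km
Leg 6 bearing: y=sinΔλ·cosφ2=0.61265256, x=cosφ1·sinφ2-sinφ1·cosφ2·cosΔλ=0.42693221; θ=atan2(y, x)=55.1290° ≈ 55.1°

Leg 1: dist=4685.4 km, bearing=64.4°
Leg 2: dist=5597.2 km, bearing=264.1°
Leg 3: dist=13991.0 km, bearing=11.3°
Leg 4: dist=9905.2 km, bearing=119.6°
Leg 5: dist=13008.5 km, bearing=282.9°
Leg 6: dist=5371.6 km, bearing=55.1°
Total: 52558.9 km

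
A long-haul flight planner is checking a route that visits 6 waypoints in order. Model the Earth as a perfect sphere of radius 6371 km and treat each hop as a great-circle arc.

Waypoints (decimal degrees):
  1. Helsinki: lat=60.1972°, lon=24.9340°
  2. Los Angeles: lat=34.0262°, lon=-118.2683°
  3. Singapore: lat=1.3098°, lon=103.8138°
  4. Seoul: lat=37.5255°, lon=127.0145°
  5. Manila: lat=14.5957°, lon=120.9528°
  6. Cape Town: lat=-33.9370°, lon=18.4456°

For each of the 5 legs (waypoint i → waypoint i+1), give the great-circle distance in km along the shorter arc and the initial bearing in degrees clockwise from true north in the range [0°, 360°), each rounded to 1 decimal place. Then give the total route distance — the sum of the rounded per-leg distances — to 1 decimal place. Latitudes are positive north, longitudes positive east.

Leg 1: dist=9011.4 km, bearing=329.8°
Leg 2: dist=14124.5 km, bearing=302.9°
Leg 3: dist=4674.6 km, bearing=27.8°
Leg 4: dist=2619.0 km, bearing=194.8°
Leg 5: dist=12046.2 km, bearing=238.6°
Total: 42475.7 km

Leg 1: φ1=1.0506393, φ2=0.5938692, Δφ=-0.4567701, Δλ=-2.4993516 rad; a=sin²(Δφ/2)+cosφ1·cosφ2·sin²(Δλ/2)=0.4221410233; c=2·atan2(√a, √(1-a))=1.414442096; dist=6371·c=9011.411 ≈ 9011.4 km; running total=9011.4 km
Leg 1 bearing: y=sinΔλ·cosφ2=-0.49643320, x=cosφ1·sinφ2-sinφ1·cosφ2·cosΔλ=0.85399414; θ=atan2(y, x)=-30.1698° <0 so +360° → 329.8302° ≈ 329.8°
Leg 2: φ1=0.5938692, φ2=0.0228603, Δφ=-0.5710089, Δλ=3.8760639 rad; a=sin²(Δφ/2)+cosφ1·cosφ2·sin²(Δλ/2)=0.8010790084; c=2·atan2(√a, √(1-a))=2.216997694; dist=6371·c=14124.492 ≈ 14124.5 km; running total=23135.9 km
Leg 2 bearing: y=sinΔλ·cosφ2=-0.67001967, x=cosφ1·sinφ2-sinφ1·cosφ2·cosΔλ=0.43414210; θ=atan2(y, x)=-57.0586° <0 so +360° → 302.9414° ≈ 302.9°
Leg 3: φ1=0.0228603, φ2=0.6549435, Δφ=0.6320832, Δλ=0.4049286 rad; a=sin²(Δφ/2)+cosφ1·cosφ2·sin²(Δλ/2)=0.1286604732; c=2·atan2(√a, √(1-a))=0.733734102; dist=6371·c=4674.620 ≈ 4674.6 km; running total=27810.5 km
Leg 3 bearing: y=sinΔλ·cosφ2=0.31243727, x=cosφ1·sinφ2-sinφ1·cosφ2·cosΔλ=0.59229281; θ=atan2(y, x)=27.8119° ≈ 27.8°
Leg 4: φ1=0.6549435, φ2=0.2547430, Δφ=-0.4002005, Δλ=-0.1057966 rad; a=sin²(Δφ/2)+cosφ1·cosφ2·sin²(Δλ/2)=0.0416541595; c=2·atan2(√a, √(1-a))=0.411075267; dist=6371·c=2618.961 ≈ 2619.0 km; running total=30429.5 km
Leg 4 bearing: y=sinΔλ·cosφ2=-0.10219148, x=cosφ1·sinφ2-sinφ1·cosφ2·cosΔλ=-0.38630721; θ=atan2(y, x)=-165.1827° <0 so +360° → 194.8173° ≈ 194.8°
Leg 5: φ1=0.2547430, φ2=-0.5923124, Δφ=-0.8470554, Δλ=-1.7890881 rad; a=sin²(Δφ/2)+cosφ1·cosφ2·sin²(Δλ/2)=0.6572789883; c=2·atan2(√a, √(1-a))=1.890787284; dist=6371·c=12046.206 ≈ 12046.2 km; running total=42475.7 km
Leg 5 bearing: y=sinΔλ·cosφ2=-0.80996330, x=cosφ1·sinφ2-sinφ1·cosφ2·cosΔλ=-0.49498761; θ=atan2(y, x)=-121.4301° <0 so +360° → 238.5699° ≈ 238.6°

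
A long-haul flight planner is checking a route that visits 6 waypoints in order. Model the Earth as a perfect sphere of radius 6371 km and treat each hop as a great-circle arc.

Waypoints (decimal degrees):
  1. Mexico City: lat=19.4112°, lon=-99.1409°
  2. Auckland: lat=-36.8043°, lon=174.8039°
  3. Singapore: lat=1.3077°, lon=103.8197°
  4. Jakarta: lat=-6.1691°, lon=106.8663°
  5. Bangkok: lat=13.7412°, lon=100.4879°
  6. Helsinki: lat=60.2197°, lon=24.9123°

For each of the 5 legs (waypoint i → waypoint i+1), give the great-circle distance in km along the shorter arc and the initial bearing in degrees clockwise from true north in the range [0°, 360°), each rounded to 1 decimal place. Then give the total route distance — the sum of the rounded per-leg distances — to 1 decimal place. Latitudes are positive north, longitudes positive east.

Leg 1: φ1=0.3387894, φ2=-0.6423562, Δφ=-0.9811456, Δλ=4.7812387 rad; a=sin²(Δφ/2)+cosφ1·cosφ2·sin²(Δλ/2)=0.5735751645; c=2·atan2(√a, √(1-a))=1.718482944; dist=6371·c=10948.455 ≈ 10948.5 km; running total=10948.5 km
Leg 1 bearing: y=sinΔλ·cosφ2=-0.79878942, x=cosφ1·sinφ2-sinφ1·cosφ2·cosΔλ=-0.58333716; θ=atan2(y, x)=-126.1398° <0 so +360° → 233.8602° ≈ 233.9°
Leg 2: φ1=-0.6423562, φ2=0.0228237, Δφ=0.6651799, Δλ=-1.2389080 rad; a=sin²(Δφ/2)+cosφ1·cosφ2·sin²(Δλ/2)=0.3764266461; c=2·atan2(√a, √(1-a))=1.321061823; dist=6371·c=8416.485 ≈ 8416.5 km; running total=19365.0 km
Leg 2 bearing: y=sinΔλ·cosφ2=-0.94518252, x=cosφ1·sinφ2-sinφ1·cosφ2·cosΔλ=0.21342095; θ=atan2(y, x)=-77.2761° <0 so +360° → 282.7239° ≈ 282.7°
Leg 3: φ1=0.0228237, φ2=-0.1076711, Δφ=-0.1304948, Δλ=0.0531732 rad; a=sin²(Δφ/2)+cosφ1·cosφ2·sin²(Δλ/2)=0.0049535893; c=2·atan2(√a, √(1-a))=0.140879954; dist=6371·c=897.546 ≈ 897.5 km; running total=20262.5 km
Leg 3 bearing: y=sinΔλ·cosφ2=0.05284037, x=cosφ1·sinφ2-sinφ1·cosφ2·cosΔλ=-0.13009266; θ=atan2(y, x)=157.8942° ≈ 157.9°
Leg 4: φ1=-0.1076711, φ2=0.2398292, Δφ=0.3475003, Δλ=-0.1113241 rad; a=sin²(Δφ/2)+cosφ1·cosφ2·sin²(Δλ/2)=0.0328756077; c=2·atan2(√a, √(1-a))=0.364649584; dist=6371·c=2323.183 ≈ 2323.2 km; running total=22585.7 km
Leg 4 bearing: y=sinΔλ·cosφ2=-0.10791460, x=cosφ1·sinφ2-sinφ1·cosφ2·cosΔλ=0.33990241; θ=atan2(y, x)=-17.6140° <0 so +360° → 342.3860° ≈ 342.4°
Leg 5: φ1=0.2398292, φ2=1.0510320, Δφ=0.8112029, Δλ=-1.3190431 rad; a=sin²(Δφ/2)+cosφ1·cosφ2·sin²(Δλ/2)=0.3368256807; c=2·atan2(√a, √(1-a))=1.238358195; dist=6371·c=7889.580 ≈ 7889.6 km; running total=30475.3 km
Leg 5 bearing: y=sinΔλ·cosφ2=-0.48101895, x=cosφ1·sinφ2-sinφ1·cosφ2·cosΔλ=0.81370593; θ=atan2(y, x)=-30.5893° <0 so +360° → 329.4107° ≈ 329.4°

Leg 1: dist=10948.5 km, bearing=233.9°
Leg 2: dist=8416.5 km, bearing=282.7°
Leg 3: dist=897.5 km, bearing=157.9°
Leg 4: dist=2323.2 km, bearing=342.4°
Leg 5: dist=7889.6 km, bearing=329.4°
Total: 30475.3 km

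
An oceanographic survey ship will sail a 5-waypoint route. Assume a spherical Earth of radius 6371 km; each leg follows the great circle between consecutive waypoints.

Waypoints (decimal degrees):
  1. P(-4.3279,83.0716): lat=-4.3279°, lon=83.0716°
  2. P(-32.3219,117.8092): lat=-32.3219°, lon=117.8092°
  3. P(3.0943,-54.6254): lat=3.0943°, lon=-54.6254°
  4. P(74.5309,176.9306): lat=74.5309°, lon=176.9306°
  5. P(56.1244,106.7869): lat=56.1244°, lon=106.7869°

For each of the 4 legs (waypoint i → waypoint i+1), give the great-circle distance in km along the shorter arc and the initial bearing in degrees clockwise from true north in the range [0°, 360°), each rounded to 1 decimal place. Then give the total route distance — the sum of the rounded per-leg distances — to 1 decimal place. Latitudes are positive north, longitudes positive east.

Leg 1: φ1=-0.0755361, φ2=-0.5641236, Δφ=-0.4885875, Δλ=0.6062855 rad; a=sin²(Δφ/2)+cosφ1·cosφ2·sin²(Δλ/2)=0.1335940706; c=2·atan2(√a, √(1-a))=0.748351054; dist=6371·c=4767.745 ≈ 4767.7 km; running total=4767.7 km
Leg 1 bearing: y=sinΔλ·cosφ2=0.48152977, x=cosφ1·sinφ2-sinφ1·cosφ2·cosΔλ=-0.48074511; θ=atan2(y, x)=134.9533° ≈ 135.0°
Leg 2: φ1=-0.5641236, φ2=0.0540057, Δφ=0.6181293, Δλ=-3.0095515 rad; a=sin²(Δφ/2)+cosφ1·cosφ2·sin²(Δλ/2)=0.9326708298; c=2·atan2(√a, √(1-a))=2.616628005; dist=6371·c=16670.537 ≈ 16670.5 km; running total=21438.2 km
Leg 2 bearing: y=sinΔλ·cosφ2=-0.13146584, x=cosφ1·sinφ2-sinφ1·cosφ2·cosΔλ=-0.48363266; θ=atan2(y, x)=-164.7927° <0 so +360° → 195.2073° ≈ 195.2°
Leg 3: φ1=0.0540057, φ2=1.3008096, Δφ=1.2468039, Δλ=4.0414146 rad; a=sin²(Δφ/2)+cosφ1·cosφ2·sin²(Δλ/2)=0.5567831760; c=2·atan2(√a, √(1-a))=1.684608224; dist=6371·c=10732.639 ≈ 10732.6 km; running total=32170.8 km
Leg 3 bearing: y=sinΔλ·cosφ2=-0.20889837, x=cosφ1·sinφ2-sinφ1·cosφ2·cosΔλ=0.97132083; θ=atan2(y, x)=-12.1375° <0 so +360° → 347.8625° ≈ 347.9°
Leg 4: φ1=1.3008096, φ2=0.9795556, Δφ=-0.3212540, Δλ=-1.2242385 rad; a=sin²(Δφ/2)+cosφ1·cosφ2·sin²(Δλ/2)=0.0746650260; c=2·atan2(√a, √(1-a))=0.553537952; dist=6371·c=3526.590 ≈ 3526.6 km; running total=35697.4 km
Leg 4 bearing: y=sinΔλ·cosφ2=-0.52425325, x=cosφ1·sinφ2-sinφ1·cosφ2·cosΔλ=0.03897658; θ=atan2(y, x)=-85.7481° <0 so +360° → 274.2519° ≈ 274.3°

Leg 1: dist=4767.7 km, bearing=135.0°
Leg 2: dist=16670.5 km, bearing=195.2°
Leg 3: dist=10732.6 km, bearing=347.9°
Leg 4: dist=3526.6 km, bearing=274.3°
Total: 35697.4 km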